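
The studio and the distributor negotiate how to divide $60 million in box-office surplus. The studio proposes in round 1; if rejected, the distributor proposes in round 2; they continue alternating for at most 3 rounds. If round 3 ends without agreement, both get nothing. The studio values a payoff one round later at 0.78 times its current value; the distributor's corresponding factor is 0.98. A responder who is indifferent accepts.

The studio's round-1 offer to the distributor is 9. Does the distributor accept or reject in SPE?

Reject

Work out the distributor's continuation value if the offer is rejected.
Round 3 (the studio proposes): the distributor will accept anything ≥ 0, so the studio offers 0 and keeps 60.
Round 2 (the distributor proposes): the studio can get 60 next round, worth 0.78 × 60 = 46.8 now; the distributor offers that and keeps 13.2.
So by rejecting in round 1, the distributor gets 13.2 next round, worth 0.98 × 13.2 = 12.936 now.
Offer 9 < 12.936, so the distributor rejects.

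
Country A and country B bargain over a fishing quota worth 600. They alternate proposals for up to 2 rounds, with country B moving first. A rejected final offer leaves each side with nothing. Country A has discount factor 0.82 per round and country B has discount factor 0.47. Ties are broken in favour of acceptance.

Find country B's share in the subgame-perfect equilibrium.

108

Round 2 (country A proposes): country B will accept anything ≥ 0, so country A offers 0 and keeps 600.
Round 1 (country B proposes): country A can get 600 next round, worth 0.82 × 600 = 492 now, so country B offers 492, keeping 108.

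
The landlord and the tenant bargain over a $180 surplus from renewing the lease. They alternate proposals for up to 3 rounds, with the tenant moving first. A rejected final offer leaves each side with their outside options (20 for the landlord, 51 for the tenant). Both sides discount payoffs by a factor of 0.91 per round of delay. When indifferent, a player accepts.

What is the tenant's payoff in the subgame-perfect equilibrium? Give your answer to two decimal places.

Round 3 (the tenant proposes): the landlord gets 20 if talks fail, so the tenant offers 20 and keeps 160.
Round 2 (the landlord proposes): the tenant can get 160 next round, worth 0.91 × 160 = 145.6 now, so the landlord offers 145.6, keeping 34.4.
Round 1 (the tenant proposes): the landlord can get 34.4 next round, worth 0.91 × 34.4 = 31.304 now; the tenant offers that and keeps 148.696.

148.70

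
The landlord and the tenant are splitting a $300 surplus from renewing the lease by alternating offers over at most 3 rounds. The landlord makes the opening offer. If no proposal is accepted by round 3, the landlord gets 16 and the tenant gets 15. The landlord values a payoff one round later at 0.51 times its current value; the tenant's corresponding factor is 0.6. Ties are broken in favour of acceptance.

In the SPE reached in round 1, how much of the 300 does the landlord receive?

207.21

By backward induction:
Round 3 (the landlord proposes): the tenant gets 15 if talks fail, so the landlord offers 15 and keeps 285.
Round 2 (the tenant proposes): the landlord can get 285 next round, worth 0.51 × 285 = 145.35 now. The tenant offers 145.35 and keeps 300 − 145.35 = 154.65.
Round 1 (the landlord proposes): the tenant can get 154.65 next round, worth 0.6 × 154.65 = 92.79 now. The landlord offers 92.79 and keeps 300 − 92.79 = 207.21.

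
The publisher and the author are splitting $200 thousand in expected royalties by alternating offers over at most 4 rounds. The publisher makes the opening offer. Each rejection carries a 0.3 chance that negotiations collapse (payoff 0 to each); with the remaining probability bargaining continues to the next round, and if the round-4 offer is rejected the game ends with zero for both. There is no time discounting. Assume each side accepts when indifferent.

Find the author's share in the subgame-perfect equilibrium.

110.6

Round 4 (the author proposes): the publisher will accept anything ≥ 0, so the author offers 0 and keeps 200.
Round 3 (the publisher proposes): rejecting gives the author an expected 0.7 × 200 = 140; the publisher offers that and keeps 60.
Round 2 (the author proposes): rejecting gives the publisher an expected 0.7 × 60 = 42; the author offers that and keeps 158.
Round 1 (the publisher proposes): rejecting gives the author an expected 0.7 × 158 = 110.6, so the publisher offers 110.6, keeping 89.4.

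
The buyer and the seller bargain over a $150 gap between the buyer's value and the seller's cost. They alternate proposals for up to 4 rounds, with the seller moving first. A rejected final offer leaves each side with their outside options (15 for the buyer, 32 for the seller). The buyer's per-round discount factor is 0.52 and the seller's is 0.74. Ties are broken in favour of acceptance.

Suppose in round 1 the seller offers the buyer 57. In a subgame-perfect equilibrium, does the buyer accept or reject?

Accept

Round 4 (the buyer proposes): the seller gets 32 if talks fail, so the buyer offers 32 and keeps 118.
Round 3 (the seller proposes): the buyer can get 118 next round, worth 0.52 × 118 = 61.36 now; the seller offers that and keeps 88.64.
Round 2 (the buyer proposes): the seller can get 88.64 next round, worth 0.74 × 88.64 = 65.5936 now. The buyer offers 65.5936 and keeps 150 − 65.5936 = 84.4064.
So by rejecting in round 1, the buyer gets 84.4064 next round, worth 0.52 × 84.4064 = 43.891328 now.
Offer 57 ≥ 43.891328, so the buyer accepts.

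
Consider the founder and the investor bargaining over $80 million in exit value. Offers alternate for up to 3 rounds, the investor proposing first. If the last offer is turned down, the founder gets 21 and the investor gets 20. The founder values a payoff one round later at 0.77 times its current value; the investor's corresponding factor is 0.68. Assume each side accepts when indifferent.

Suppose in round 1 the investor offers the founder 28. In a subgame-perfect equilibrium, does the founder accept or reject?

Work out the founder's continuation value if the offer is rejected.
Round 3 (the investor proposes): the founder gets 21 if talks fail, so the investor offers 21 and keeps 59.
Round 2 (the founder proposes): the investor can get 59 next round, worth 0.68 × 59 = 40.12 now, so the founder offers 40.12, keeping 39.88.
So by rejecting in round 1, the founder gets 39.88 next round, worth 0.77 × 39.88 = 30.7076 now.
Offer 28 < 30.7076, so the founder rejects.

Reject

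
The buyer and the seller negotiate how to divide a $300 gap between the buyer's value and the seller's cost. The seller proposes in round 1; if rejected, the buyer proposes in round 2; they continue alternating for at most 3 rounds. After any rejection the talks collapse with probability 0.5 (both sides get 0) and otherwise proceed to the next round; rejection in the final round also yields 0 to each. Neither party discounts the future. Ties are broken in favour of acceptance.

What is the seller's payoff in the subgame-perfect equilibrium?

225

Round 3 (the seller proposes): rejection yields 0 for the buyer; the seller offers 0 and keeps 300.
Round 2 (the buyer proposes): rejecting gives the seller an expected 0.5 × 300 = 150, so the buyer offers 150, keeping 150.
Round 1 (the seller proposes): rejecting gives the buyer an expected 0.5 × 150 = 75; the seller offers that and keeps 225.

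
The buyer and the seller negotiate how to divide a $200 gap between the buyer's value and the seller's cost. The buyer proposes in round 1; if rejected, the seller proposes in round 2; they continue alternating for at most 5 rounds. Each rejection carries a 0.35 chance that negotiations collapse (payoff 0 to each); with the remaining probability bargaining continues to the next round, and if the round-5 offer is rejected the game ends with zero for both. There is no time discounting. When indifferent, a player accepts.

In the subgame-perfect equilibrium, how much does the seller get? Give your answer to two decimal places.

64.72

Round 5 (the buyer proposes): the seller will accept anything ≥ 0, so the buyer offers 0 and keeps 200.
Round 4 (the seller proposes): rejecting gives the buyer an expected 0.65 × 200 = 130. The seller offers 130 and keeps 200 − 130 = 70.
Round 3 (the buyer proposes): rejecting gives the seller an expected 0.65 × 70 = 45.5. The buyer offers 45.5 and keeps 200 − 45.5 = 154.5.
Round 2 (the seller proposes): rejecting gives the buyer an expected 0.65 × 154.5 = 100.425, so the seller offers 100.425, keeping 99.575.
Round 1 (the buyer proposes): rejecting gives the seller an expected 0.65 × 99.575 = 64.72375; the buyer offers that and keeps 135.27625.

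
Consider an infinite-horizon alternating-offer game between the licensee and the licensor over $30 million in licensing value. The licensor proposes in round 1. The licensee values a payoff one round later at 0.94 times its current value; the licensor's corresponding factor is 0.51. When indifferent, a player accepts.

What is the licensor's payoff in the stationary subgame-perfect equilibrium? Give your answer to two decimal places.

3.46

Let x be the licensor's share when the licensor proposes and y be the licensee's share when the licensee proposes.
The licensee accepts iff offered ≥ 0.94·y, so x = 30 − 0.94y. Symmetrically y = 30 − 0.51x.
Substituting: x = 30 − 0.94(30 − 0.51x), giving x(1 − 0.51·0.94) = 30(1 − 0.94).
So x = 30 × 0.06 / 0.5206 ≈ 3.4575, and the licensee receives 30 − x ≈ 26.5425.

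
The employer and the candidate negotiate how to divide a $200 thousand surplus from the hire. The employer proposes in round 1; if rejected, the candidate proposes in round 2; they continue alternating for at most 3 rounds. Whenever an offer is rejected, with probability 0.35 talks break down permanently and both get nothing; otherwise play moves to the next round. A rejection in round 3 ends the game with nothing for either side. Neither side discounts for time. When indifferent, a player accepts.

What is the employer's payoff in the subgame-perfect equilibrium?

Round 3 (the employer proposes): rejection yields 0 for the candidate; the employer offers 0 and keeps 200.
Round 2 (the candidate proposes): rejecting gives the employer an expected 0.65 × 200 = 130. The candidate offers 130 and keeps 200 − 130 = 70.
Round 1 (the employer proposes): rejecting gives the candidate an expected 0.65 × 70 = 45.5; the employer offers that and keeps 154.5.

154.5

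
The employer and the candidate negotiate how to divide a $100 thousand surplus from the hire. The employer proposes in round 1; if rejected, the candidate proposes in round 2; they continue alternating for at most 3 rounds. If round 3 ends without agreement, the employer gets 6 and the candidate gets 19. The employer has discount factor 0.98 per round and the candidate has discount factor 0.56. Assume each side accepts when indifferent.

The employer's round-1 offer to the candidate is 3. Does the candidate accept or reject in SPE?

Work out the candidate's continuation value if the offer is rejected.
Round 3 (the employer proposes): the candidate gets 19 if talks fail, so the employer offers 19 and keeps 81.
Round 2 (the candidate proposes): the employer can get 81 next round, worth 0.98 × 81 = 79.38 now, so the candidate offers 79.38, keeping 20.62.
So by rejecting in round 1, the candidate gets 20.62 next round, worth 0.56 × 20.62 = 11.5472 now.
Offer 3 < 11.5472, so the candidate rejects.

Reject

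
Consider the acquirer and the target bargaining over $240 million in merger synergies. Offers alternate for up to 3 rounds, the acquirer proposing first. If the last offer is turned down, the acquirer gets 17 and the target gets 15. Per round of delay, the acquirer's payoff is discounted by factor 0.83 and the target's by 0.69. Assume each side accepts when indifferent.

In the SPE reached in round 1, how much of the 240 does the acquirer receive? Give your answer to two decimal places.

203.26

Round 3 (the acquirer proposes): the target gets 15 if talks fail, so the acquirer offers 15 and keeps 225.
Round 2 (the target proposes): the acquirer can get 225 next round, worth 0.83 × 225 = 186.75 now. The target offers 186.75 and keeps 240 − 186.75 = 53.25.
Round 1 (the acquirer proposes): the target can get 53.25 next round, worth 0.69 × 53.25 = 36.7425 now. The acquirer offers 36.7425 and keeps 240 − 36.7425 = 203.2575.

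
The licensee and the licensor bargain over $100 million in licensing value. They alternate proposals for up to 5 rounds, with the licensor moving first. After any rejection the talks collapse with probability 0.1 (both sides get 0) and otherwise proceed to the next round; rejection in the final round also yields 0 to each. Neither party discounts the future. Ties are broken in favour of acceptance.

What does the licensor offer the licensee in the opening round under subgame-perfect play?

By backward induction:
Round 5 (the licensor proposes): the licensee will accept anything ≥ 0, so the licensor offers 0 and keeps 100.
Round 4 (the licensee proposes): rejecting gives the licensor an expected 0.9 × 100 = 90; the licensee offers that and keeps 10.
Round 3 (the licensor proposes): rejecting gives the licensee an expected 0.9 × 10 = 9, so the licensor offers 9, keeping 91.
Round 2 (the licensee proposes): rejecting gives the licensor an expected 0.9 × 91 = 81.9, so the licensee offers 81.9, keeping 18.1.
Round 1 (the licensor proposes): rejecting gives the licensee an expected 0.9 × 18.1 = 16.29. The licensor offers 16.29 and keeps 100 − 16.29 = 83.71.

16.29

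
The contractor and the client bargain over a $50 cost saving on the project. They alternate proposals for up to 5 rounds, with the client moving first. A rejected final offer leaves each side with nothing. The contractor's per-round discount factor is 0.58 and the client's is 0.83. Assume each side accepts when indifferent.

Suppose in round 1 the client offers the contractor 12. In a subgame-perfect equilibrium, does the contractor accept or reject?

Round 5 (the client proposes): the contractor will accept anything ≥ 0, so the client offers 0 and keeps 50.
Round 4 (the contractor proposes): the client can get 50 next round, worth 0.83 × 50 = 41.5 now, so the contractor offers 41.5, keeping 8.5.
Round 3 (the client proposes): the contractor can get 8.5 next round, worth 0.58 × 8.5 = 4.93 now. The client offers 4.93 and keeps 50 − 4.93 = 45.07.
Round 2 (the contractor proposes): the client can get 45.07 next round, worth 0.83 × 45.07 = 37.4081 now, so the contractor offers 37.4081, keeping 12.5919.
So by rejecting in round 1, the contractor gets 12.5919 next round, worth 0.58 × 12.5919 = 7.303302 now.
Offer 12 ≥ 7.303302, so the contractor accepts.

Accept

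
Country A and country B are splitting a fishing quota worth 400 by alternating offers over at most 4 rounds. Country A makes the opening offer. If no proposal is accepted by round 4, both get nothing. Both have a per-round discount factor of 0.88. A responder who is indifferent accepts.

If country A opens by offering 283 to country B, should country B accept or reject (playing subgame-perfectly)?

Reject

Round 4 (country B proposes): country A will accept anything ≥ 0, so country B offers 0 and keeps 400.
Round 3 (country A proposes): country B can get 400 next round, worth 0.88 × 400 = 352 now. Country A offers 352 and keeps 400 − 352 = 48.
Round 2 (country B proposes): country A can get 48 next round, worth 0.88 × 48 = 42.24 now; country B offers that and keeps 357.76.
So by rejecting in round 1, country B gets 357.76 next round, worth 0.88 × 357.76 = 314.8288 now.
Offer 283 < 314.8288, so country B rejects.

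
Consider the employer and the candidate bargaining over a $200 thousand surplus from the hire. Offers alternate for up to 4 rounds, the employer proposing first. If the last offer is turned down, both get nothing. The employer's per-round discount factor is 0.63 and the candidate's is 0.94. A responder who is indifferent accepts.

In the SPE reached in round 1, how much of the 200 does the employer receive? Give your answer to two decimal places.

Round 4 (the candidate proposes): rejection yields 0 for the employer; the candidate offers 0 and keeps 200.
Round 3 (the employer proposes): the candidate can get 200 next round, worth 0.94 × 200 = 188 now; the employer offers that and keeps 12.
Round 2 (the candidate proposes): the employer can get 12 next round, worth 0.63 × 12 = 7.56 now; the candidate offers that and keeps 192.44.
Round 1 (the employer proposes): the candidate can get 192.44 next round, worth 0.94 × 192.44 = 180.8936 now; the employer offers that and keeps 19.1064.

19.11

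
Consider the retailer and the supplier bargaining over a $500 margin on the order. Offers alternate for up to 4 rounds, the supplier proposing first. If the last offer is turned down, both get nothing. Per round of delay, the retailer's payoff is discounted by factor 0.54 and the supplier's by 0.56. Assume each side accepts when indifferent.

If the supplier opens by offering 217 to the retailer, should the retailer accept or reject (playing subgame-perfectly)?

Work out the retailer's continuation value if the offer is rejected.
Round 4 (the retailer proposes): rejection yields 0 for the supplier; the retailer offers 0 and keeps 500.
Round 3 (the supplier proposes): the retailer can get 500 next round, worth 0.54 × 500 = 270 now; the supplier offers that and keeps 230.
Round 2 (the retailer proposes): the supplier can get 230 next round, worth 0.56 × 230 = 128.8 now. The retailer offers 128.8 and keeps 500 − 128.8 = 371.2.
So by rejecting in round 1, the retailer gets 371.2 next round, worth 0.54 × 371.2 = 200.448 now.
Offer 217 ≥ 200.448, so the retailer accepts.

Accept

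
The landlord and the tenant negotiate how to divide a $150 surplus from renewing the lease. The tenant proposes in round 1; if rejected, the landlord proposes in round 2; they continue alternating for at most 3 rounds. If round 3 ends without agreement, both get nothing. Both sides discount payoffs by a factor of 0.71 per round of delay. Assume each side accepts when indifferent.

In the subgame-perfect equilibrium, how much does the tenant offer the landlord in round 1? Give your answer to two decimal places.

30.89

Round 3 (the tenant proposes): rejection yields 0 for the landlord; the tenant offers 0 and keeps 150.
Round 2 (the landlord proposes): the tenant can get 150 next round, worth 0.71 × 150 = 106.5 now, so the landlord offers 106.5, keeping 43.5.
Round 1 (the tenant proposes): the landlord can get 43.5 next round, worth 0.71 × 43.5 = 30.885 now; the tenant offers that and keeps 119.115.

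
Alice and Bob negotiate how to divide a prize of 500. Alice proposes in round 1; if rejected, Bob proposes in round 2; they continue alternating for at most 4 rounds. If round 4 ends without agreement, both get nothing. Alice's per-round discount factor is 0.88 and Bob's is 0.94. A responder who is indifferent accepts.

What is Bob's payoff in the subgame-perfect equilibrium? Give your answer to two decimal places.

445.18

Round 4 (Bob proposes): rejection yields 0 for Alice; Bob offers 0 and keeps 500.
Round 3 (Alice proposes): Bob can get 500 next round, worth 0.94 × 500 = 470 now, so Alice offers 470, keeping 30.
Round 2 (Bob proposes): Alice can get 30 next round, worth 0.88 × 30 = 26.4 now, so Bob offers 26.4, keeping 473.6.
Round 1 (Alice proposes): Bob can get 473.6 next round, worth 0.94 × 473.6 = 445.184 now, so Alice offers 445.184, keeping 54.816.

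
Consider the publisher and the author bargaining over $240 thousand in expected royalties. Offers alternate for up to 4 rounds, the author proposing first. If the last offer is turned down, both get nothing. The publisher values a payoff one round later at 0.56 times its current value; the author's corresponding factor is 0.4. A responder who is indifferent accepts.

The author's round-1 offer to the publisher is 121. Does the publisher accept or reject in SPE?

Accept

Round 4 (the publisher proposes): rejection yields 0 for the author; the publisher offers 0 and keeps 240.
Round 3 (the author proposes): the publisher can get 240 next round, worth 0.56 × 240 = 134.4 now; the author offers that and keeps 105.6.
Round 2 (the publisher proposes): the author can get 105.6 next round, worth 0.4 × 105.6 = 42.24 now, so the publisher offers 42.24, keeping 197.76.
So by rejecting in round 1, the publisher gets 197.76 next round, worth 0.56 × 197.76 = 110.7456 now.
Offer 121 ≥ 110.7456, so the publisher accepts.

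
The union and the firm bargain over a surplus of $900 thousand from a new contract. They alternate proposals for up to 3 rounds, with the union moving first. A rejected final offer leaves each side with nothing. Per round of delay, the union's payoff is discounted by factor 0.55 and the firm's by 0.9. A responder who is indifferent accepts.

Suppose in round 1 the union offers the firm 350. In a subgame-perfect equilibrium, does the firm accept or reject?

Work out the firm's continuation value if the offer is rejected.
Round 3 (the union proposes): the firm will accept anything ≥ 0, so the union offers 0 and keeps 900.
Round 2 (the firm proposes): the union can get 900 next round, worth 0.55 × 900 = 495 now, so the firm offers 495, keeping 405.
So by rejecting in round 1, the firm gets 405 next round, worth 0.9 × 405 = 364.5 now.
Offer 350 < 364.5, so the firm rejects.

Reject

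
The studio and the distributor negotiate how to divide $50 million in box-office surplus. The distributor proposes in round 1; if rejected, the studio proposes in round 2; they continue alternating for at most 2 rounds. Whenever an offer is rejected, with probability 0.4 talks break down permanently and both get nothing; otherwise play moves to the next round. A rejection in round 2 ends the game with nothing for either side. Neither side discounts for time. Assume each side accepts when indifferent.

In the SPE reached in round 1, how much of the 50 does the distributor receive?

20

Round 2 (the studio proposes): rejection yields 0 for the distributor; the studio offers 0 and keeps 50.
Round 1 (the distributor proposes): rejecting gives the studio an expected 0.6 × 50 = 30; the distributor offers that and keeps 20.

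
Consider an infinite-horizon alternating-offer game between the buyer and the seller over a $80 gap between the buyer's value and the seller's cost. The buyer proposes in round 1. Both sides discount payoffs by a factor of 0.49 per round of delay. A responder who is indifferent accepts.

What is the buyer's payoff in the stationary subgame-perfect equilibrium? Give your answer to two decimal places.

53.69

In a stationary SPE each proposer offers the other exactly their discounted continuation value.
If the buyer keeps x when proposing and the seller keeps y when proposing, then x = 80 − 0.49y and y = 80 − 0.49x.
Solving: x = 80(1 − 0.49) / (1 − 0.49·0.49) = 40.8 / 0.7599 ≈ 53.6913.
The seller gets 80 − 53.6913 ≈ 26.3087.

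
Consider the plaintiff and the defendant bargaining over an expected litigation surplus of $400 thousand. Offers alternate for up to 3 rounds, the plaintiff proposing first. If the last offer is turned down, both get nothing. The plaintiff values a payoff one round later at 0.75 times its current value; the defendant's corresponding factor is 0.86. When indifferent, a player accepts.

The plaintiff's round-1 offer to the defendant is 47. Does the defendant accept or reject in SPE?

Reject

Round 3 (the plaintiff proposes): the defendant will accept anything ≥ 0, so the plaintiff offers 0 and keeps 400.
Round 2 (the defendant proposes): the plaintiff can get 400 next round, worth 0.75 × 400 = 300 now; the defendant offers that and keeps 100.
So by rejecting in round 1, the defendant gets 100 next round, worth 0.86 × 100 = 86 now.
Offer 47 < 86, so the defendant rejects.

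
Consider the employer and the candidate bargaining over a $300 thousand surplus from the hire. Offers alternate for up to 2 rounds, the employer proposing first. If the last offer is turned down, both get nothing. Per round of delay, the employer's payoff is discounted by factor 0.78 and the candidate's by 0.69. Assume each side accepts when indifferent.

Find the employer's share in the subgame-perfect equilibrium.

Solve by backward induction from round 2.
Round 2 (the candidate proposes): rejection yields 0 for the employer; the candidate offers 0 and keeps 300.
Round 1 (the employer proposes): the candidate can get 300 next round, worth 0.69 × 300 = 207 now; the employer offers that and keeps 93.

93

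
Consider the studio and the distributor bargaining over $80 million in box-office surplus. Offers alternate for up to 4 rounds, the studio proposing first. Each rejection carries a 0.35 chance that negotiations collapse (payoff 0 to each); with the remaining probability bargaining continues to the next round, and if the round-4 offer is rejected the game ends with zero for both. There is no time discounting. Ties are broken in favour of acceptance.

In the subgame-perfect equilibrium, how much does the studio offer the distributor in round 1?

Round 4 (the distributor proposes): rejection yields 0 for the studio; the distributor offers 0 and keeps 80.
Round 3 (the studio proposes): rejecting gives the distributor an expected 0.65 × 80 = 52; the studio offers that and keeps 28.
Round 2 (the distributor proposes): rejecting gives the studio an expected 0.65 × 28 = 18.2, so the distributor offers 18.2, keeping 61.8.
Round 1 (the studio proposes): rejecting gives the distributor an expected 0.65 × 61.8 = 40.17, so the studio offers 40.17, keeping 39.83.

40.17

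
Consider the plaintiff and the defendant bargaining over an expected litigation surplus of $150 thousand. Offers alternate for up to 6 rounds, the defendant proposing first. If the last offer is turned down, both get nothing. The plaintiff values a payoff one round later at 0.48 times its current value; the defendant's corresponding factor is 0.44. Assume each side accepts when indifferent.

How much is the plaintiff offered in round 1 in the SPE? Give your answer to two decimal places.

Work backward from the last round.
Round 6 (the plaintiff proposes): rejection yields 0 for the defendant; the plaintiff offers 0 and keeps 150.
Round 5 (the defendant proposes): the plaintiff can get 150 next round, worth 0.48 × 150 = 72 now. The defendant offers 72 and keeps 150 − 72 = 78.
Round 4 (the plaintiff proposes): the defendant can get 78 next round, worth 0.44 × 78 = 34.32 now. The plaintiff offers 34.32 and keeps 150 − 34.32 = 115.68.
Round 3 (the defendant proposes): the plaintiff can get 115.68 next round, worth 0.48 × 115.68 = 55.5264 now; the defendant offers that and keeps 94.4736.
Round 2 (the plaintiff proposes): the defendant can get 94.4736 next round, worth 0.44 × 94.4736 = 41.568384 now; the plaintiff offers that and keeps 108.431616.
Round 1 (the defendant proposes): the plaintiff can get 108.431616 next round, worth 0.48 × 108.431616 = 52.04717568 now. The defendant offers 52.04717568 and keeps 150 − 52.04717568 = 97.95282432.

52.05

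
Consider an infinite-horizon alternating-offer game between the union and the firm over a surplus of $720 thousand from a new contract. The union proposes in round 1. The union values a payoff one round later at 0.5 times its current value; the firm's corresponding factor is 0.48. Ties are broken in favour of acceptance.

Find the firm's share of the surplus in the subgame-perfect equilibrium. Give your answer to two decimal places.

227.37

When the union proposes, the firm accepts any offer worth at least 0.48 times what the firm would get by proposing next round; and vice versa.
This gives x = 720 − 0.48y and y = 720 − 0.5x, where x and y are each side's share when it proposes.
Hence (1 − 0.48·0.5)x = 720(1 − 0.48), i.e. 0.76·x = 374.4.
x ≈ 492.6316; the firm's share is 720 − x ≈ 227.3684.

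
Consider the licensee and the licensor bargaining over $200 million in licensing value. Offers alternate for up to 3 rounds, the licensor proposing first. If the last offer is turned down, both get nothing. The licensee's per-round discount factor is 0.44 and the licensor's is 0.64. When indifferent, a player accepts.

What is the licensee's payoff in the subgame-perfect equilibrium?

Round 3 (the licensor proposes): rejection yields 0 for the licensee; the licensor offers 0 and keeps 200.
Round 2 (the licensee proposes): the licensor can get 200 next round, worth 0.64 × 200 = 128 now. The licensee offers 128 and keeps 200 − 128 = 72.
Round 1 (the licensor proposes): the licensee can get 72 next round, worth 0.44 × 72 = 31.68 now, so the licensor offers 31.68, keeping 168.32.

31.68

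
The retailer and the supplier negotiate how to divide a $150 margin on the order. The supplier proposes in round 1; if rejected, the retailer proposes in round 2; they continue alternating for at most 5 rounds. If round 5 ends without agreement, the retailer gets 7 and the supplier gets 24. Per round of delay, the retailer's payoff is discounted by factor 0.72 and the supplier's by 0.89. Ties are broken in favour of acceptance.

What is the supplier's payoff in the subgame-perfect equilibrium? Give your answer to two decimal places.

127.63

Round 5 (the supplier proposes): the retailer gets 7 if talks fail, so the supplier offers 7 and keeps 143.
Round 4 (the retailer proposes): the supplier can get 143 next round, worth 0.89 × 143 = 127.27 now. The retailer offers 127.27 and keeps 150 − 127.27 = 22.73.
Round 3 (the supplier proposes): the retailer can get 22.73 next round, worth 0.72 × 22.73 = 16.3656 now, so the supplier offers 16.3656, keeping 133.6344.
Round 2 (the retailer proposes): the supplier can get 133.6344 next round, worth 0.89 × 133.6344 = 118.934616 now, so the retailer offers 118.934616, keeping 31.065384.
Round 1 (the supplier proposes): the retailer can get 31.065384 next round, worth 0.72 × 31.065384 = 22.36707648 now. The supplier offers 22.36707648 and keeps 150 − 22.36707648 = 127.63292352.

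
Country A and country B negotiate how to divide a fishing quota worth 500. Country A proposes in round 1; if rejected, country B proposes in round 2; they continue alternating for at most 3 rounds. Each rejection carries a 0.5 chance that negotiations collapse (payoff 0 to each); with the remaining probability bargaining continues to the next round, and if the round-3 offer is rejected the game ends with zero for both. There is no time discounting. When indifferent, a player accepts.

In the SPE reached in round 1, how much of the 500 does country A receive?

375

Round 3 (country A proposes): country B will accept anything ≥ 0, so country A offers 0 and keeps 500.
Round 2 (country B proposes): rejecting gives country A an expected 0.5 × 500 = 250. Country B offers 250 and keeps 500 − 250 = 250.
Round 1 (country A proposes): rejecting gives country B an expected 0.5 × 250 = 125. Country A offers 125 and keeps 500 − 125 = 375.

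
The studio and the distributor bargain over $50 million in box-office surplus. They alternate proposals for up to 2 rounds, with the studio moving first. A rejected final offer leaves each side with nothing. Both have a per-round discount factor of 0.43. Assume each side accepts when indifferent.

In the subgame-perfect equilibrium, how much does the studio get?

Work backward from the last round.
Round 2 (the distributor proposes): rejection yields 0 for the studio; the distributor offers 0 and keeps 50.
Round 1 (the studio proposes): the distributor can get 50 next round, worth 0.43 × 50 = 21.5 now, so the studio offers 21.5, keeping 28.5.

28.5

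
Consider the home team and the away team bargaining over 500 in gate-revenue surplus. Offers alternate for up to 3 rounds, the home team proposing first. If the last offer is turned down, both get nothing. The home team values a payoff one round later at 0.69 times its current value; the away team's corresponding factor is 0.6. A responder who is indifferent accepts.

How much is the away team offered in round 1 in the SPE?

Round 3 (the home team proposes): the away team will accept anything ≥ 0, so the home team offers 0 and keeps 500.
Round 2 (the away team proposes): the home team can get 500 next round, worth 0.69 × 500 = 345 now, so the away team offers 345, keeping 155.
Round 1 (the home team proposes): the away team can get 155 next round, worth 0.6 × 155 = 93 now; the home team offers that and keeps 407.

93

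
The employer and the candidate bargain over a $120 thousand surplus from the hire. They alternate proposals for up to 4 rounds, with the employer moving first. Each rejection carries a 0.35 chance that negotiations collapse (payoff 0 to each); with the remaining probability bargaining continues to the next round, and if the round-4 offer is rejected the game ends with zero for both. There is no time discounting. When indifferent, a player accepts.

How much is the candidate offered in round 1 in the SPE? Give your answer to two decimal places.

60.26

By backward induction:
Round 4 (the candidate proposes): rejection yields 0 for the employer; the candidate offers 0 and keeps 120.
Round 3 (the employer proposes): rejecting gives the candidate an expected 0.65 × 120 = 78. The employer offers 78 and keeps 120 − 78 = 42.
Round 2 (the candidate proposes): rejecting gives the employer an expected 0.65 × 42 = 27.3, so the candidate offers 27.3, keeping 92.7.
Round 1 (the employer proposes): rejecting gives the candidate an expected 0.65 × 92.7 = 60.255, so the employer offers 60.255, keeping 59.745.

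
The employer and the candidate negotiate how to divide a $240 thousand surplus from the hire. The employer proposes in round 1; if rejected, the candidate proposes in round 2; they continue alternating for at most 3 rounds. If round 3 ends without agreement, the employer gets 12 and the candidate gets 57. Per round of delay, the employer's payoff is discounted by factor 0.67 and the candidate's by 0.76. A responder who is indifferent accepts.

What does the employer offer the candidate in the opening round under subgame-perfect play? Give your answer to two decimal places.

89.22

Round 3 (the employer proposes): the candidate gets 57 if talks fail, so the employer offers 57 and keeps 183.
Round 2 (the candidate proposes): the employer can get 183 next round, worth 0.67 × 183 = 122.61 now. The candidate offers 122.61 and keeps 240 − 122.61 = 117.39.
Round 1 (the employer proposes): the candidate can get 117.39 next round, worth 0.76 × 117.39 = 89.2164 now, so the employer offers 89.2164, keeping 150.7836.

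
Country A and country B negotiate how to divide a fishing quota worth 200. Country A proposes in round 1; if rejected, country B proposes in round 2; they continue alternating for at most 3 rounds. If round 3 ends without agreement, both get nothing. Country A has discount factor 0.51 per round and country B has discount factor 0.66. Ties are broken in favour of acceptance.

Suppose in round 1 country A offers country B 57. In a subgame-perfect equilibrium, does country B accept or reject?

Reject

Round 3 (country A proposes): country B will accept anything ≥ 0, so country A offers 0 and keeps 200.
Round 2 (country B proposes): country A can get 200 next round, worth 0.51 × 200 = 102 now. Country B offers 102 and keeps 200 − 102 = 98.
So by rejecting in round 1, country B gets 98 next round, worth 0.66 × 98 = 64.68 now.
Offer 57 < 64.68, so country B rejects.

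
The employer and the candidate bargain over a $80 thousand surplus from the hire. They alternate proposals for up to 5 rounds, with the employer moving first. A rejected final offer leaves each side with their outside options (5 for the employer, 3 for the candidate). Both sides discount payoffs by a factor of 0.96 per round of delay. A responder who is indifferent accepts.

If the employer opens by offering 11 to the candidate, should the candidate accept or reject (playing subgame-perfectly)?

Work out the candidate's continuation value if the offer is rejected.
Round 5 (the employer proposes): the candidate gets 3 if talks fail, so the employer offers 3 and keeps 77.
Round 4 (the candidate proposes): the employer can get 77 next round, worth 0.96 × 77 = 73.92 now, so the candidate offers 73.92, keeping 6.08.
Round 3 (the employer proposes): the candidate can get 6.08 next round, worth 0.96 × 6.08 = 5.8368 now. The employer offers 5.8368 and keeps 80 − 5.8368 = 74.1632.
Round 2 (the candidate proposes): the employer can get 74.1632 next round, worth 0.96 × 74.1632 = 71.196672 now; the candidate offers that and keeps 8.803328.
So by rejecting in round 1, the candidate gets 8.803328 next round, worth 0.96 × 8.803328 = 8.45119488 now.
Offer 11 ≥ 8.45119488, so the candidate accepts.

Accept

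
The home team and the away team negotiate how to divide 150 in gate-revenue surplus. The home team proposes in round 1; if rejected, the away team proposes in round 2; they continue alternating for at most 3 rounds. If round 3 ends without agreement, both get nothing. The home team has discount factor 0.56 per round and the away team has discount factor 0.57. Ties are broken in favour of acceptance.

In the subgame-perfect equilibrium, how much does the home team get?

112.38

Round 3 (the home team proposes): rejection yields 0 for the away team; the home team offers 0 and keeps 150.
Round 2 (the away team proposes): the home team can get 150 next round, worth 0.56 × 150 = 84 now, so the away team offers 84, keeping 66.
Round 1 (the home team proposes): the away team can get 66 next round, worth 0.57 × 66 = 37.62 now, so the home team offers 37.62, keeping 112.38.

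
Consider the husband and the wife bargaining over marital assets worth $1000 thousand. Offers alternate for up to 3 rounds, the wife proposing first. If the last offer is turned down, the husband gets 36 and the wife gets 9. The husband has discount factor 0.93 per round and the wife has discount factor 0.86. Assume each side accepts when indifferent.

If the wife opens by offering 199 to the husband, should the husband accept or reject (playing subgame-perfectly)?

Accept

Round 3 (the wife proposes): the husband gets 36 if talks fail, so the wife offers 36 and keeps 964.
Round 2 (the husband proposes): the wife can get 964 next round, worth 0.86 × 964 = 829.04 now. The husband offers 829.04 and keeps 1000 − 829.04 = 170.96.
So by rejecting in round 1, the husband gets 170.96 next round, worth 0.93 × 170.96 = 158.9928 now.
Offer 199 ≥ 158.9928, so the husband accepts.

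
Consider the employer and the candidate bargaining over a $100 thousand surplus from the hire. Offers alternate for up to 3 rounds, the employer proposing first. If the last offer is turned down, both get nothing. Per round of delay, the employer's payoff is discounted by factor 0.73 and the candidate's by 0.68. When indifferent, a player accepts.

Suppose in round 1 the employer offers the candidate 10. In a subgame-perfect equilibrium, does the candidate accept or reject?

Reject

Round 3 (the employer proposes): the candidate will accept anything ≥ 0, so the employer offers 0 and keeps 100.
Round 2 (the candidate proposes): the employer can get 100 next round, worth 0.73 × 100 = 73 now. The candidate offers 73 and keeps 100 − 73 = 27.
So by rejecting in round 1, the candidate gets 27 next round, worth 0.68 × 27 = 18.36 now.
Offer 10 < 18.36, so the candidate rejects.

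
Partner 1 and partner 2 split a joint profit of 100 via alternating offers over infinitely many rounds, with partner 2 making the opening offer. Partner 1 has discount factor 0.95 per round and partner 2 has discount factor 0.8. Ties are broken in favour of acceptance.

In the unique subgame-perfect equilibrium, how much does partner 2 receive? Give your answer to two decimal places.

In a stationary SPE each proposer offers the other exactly their discounted continuation value.
If partner 2 keeps x when proposing and partner 1 keeps y when proposing, then x = 100 − 0.95y and y = 100 − 0.8x.
Solving: x = 100(1 − 0.95) / (1 − 0.8·0.95) = 5 / 0.24 ≈ 20.8333.
Partner 1 gets 100 − 20.8333 ≈ 79.1667.

20.83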